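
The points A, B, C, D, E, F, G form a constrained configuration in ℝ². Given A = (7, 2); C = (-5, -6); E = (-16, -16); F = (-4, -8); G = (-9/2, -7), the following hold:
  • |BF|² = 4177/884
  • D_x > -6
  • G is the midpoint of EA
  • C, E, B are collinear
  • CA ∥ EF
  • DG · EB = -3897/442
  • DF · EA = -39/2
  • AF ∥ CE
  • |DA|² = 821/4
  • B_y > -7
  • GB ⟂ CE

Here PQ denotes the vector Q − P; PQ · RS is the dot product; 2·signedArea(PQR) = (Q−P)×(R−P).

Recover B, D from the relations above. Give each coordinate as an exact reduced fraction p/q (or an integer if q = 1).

B = (-2309/442, -1371/221)
D = (-11/2, -5)

1. B_x = -2309/442  [C, E, B are collinear ∩ GB ⟂ CE]
2. B_y = -1371/221  [C, E, B are collinear ∩ GB ⟂ CE]
   → B = (-2309/442, -1371/221)
3. D_x = -11/2  [DG · EB = -3897/442 ∩ DF · EA = -39/2]
4. D_y = -5  [DG · EB = -3897/442 ∩ DF · EA = -39/2]
   → D = (-11/2, -5)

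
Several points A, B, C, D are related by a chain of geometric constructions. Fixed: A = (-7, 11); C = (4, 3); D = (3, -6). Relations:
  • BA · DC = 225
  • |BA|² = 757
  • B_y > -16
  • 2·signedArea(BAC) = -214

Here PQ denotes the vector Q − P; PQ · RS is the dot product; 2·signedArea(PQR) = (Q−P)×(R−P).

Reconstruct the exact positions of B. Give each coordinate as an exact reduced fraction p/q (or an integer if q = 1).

1. B_x = 2  [2·signedArea(BAC) = -214 ∩ BA · DC = 225]
2. B_y = -15  [2·signedArea(BAC) = -214 ∩ BA · DC = 225]
   → B = (2, -15)

B = (2, -15)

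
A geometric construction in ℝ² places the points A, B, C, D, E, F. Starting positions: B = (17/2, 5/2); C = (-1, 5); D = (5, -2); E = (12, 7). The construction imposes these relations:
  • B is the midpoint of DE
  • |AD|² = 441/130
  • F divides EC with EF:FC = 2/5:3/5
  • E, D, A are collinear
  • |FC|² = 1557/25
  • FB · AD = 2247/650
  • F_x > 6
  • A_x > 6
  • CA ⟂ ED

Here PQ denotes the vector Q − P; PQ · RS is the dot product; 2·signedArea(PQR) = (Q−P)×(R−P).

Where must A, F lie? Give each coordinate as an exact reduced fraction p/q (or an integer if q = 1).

1. A_x = 797/130  [E, D, A are collinear ∩ CA ⟂ ED]
2. A_y = -71/130  [E, D, A are collinear ∩ CA ⟂ ED]
   → A = (797/130, -71/130)
3. F_x = 34/5  [F divides EC with EF:FC = 2/5:3/5]
4. F_y = 31/5  [F divides EC with EF:FC = 2/5:3/5]
   → F = (34/5, 31/5)

A = (797/130, -71/130)
F = (34/5, 31/5)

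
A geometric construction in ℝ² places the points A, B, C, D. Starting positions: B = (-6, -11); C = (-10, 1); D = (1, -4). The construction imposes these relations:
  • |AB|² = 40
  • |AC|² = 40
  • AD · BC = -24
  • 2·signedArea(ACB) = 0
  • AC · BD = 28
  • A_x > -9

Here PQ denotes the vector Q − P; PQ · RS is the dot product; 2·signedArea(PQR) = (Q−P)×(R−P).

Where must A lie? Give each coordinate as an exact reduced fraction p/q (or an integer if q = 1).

1. A_x = -8  [2·signedArea(ACB) = 0 ∩ AD · BC = -24]
2. A_y = -5  [2·signedArea(ACB) = 0 ∩ AD · BC = -24]
   → A = (-8, -5)

A = (-8, -5)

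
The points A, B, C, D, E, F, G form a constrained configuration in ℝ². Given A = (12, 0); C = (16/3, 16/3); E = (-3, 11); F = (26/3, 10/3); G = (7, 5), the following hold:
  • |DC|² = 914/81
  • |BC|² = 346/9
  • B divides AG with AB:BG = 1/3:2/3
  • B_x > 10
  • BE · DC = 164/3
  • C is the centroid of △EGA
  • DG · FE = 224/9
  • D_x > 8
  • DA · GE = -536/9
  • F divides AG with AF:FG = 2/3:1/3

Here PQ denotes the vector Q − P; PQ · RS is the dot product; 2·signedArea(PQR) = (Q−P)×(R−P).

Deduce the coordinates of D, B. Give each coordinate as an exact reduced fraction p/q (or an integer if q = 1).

1. D_x = 73/9  [DA · GE = -536/9 ∩ DG · FE = 224/9]
2. D_y = 31/9  [DA · GE = -536/9 ∩ DG · FE = 224/9]
   → D = (73/9, 31/9)
3. B_x = 31/3  [B divides AG with AB:BG = 1/3:2/3]
4. B_y = 5/3  [B divides AG with AB:BG = 1/3:2/3]
   → B = (31/3, 5/3)

B = (31/3, 5/3)
D = (73/9, 31/9)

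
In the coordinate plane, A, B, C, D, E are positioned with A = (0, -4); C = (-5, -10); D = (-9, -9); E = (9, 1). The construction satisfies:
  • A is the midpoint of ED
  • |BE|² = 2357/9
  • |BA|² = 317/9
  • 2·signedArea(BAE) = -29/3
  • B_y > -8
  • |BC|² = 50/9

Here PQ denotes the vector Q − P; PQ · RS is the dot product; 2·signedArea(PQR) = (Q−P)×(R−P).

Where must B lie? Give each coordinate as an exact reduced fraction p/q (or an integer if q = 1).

B = (-14/3, -23/3)

1. B_x = -14/3  [line -5·x + 9·y + 137/3 = 0 ∩ |BC|² = 50/9]
2. B_y = -23/3  [line -5·x + 9·y + 137/3 = 0 ∩ |BC|² = 50/9]
   → B = (-14/3, -23/3)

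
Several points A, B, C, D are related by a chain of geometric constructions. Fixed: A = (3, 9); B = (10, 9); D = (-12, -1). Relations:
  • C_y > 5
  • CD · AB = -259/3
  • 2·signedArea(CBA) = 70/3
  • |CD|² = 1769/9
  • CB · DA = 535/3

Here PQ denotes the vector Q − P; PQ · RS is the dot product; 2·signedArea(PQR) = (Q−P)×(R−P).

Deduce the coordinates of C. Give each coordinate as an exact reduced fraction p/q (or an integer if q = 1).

C = (1/3, 17/3)

1. C_x = 1/3  [2·signedArea(CBA) = 70/3 ∩ CD · AB = -259/3]
2. C_y = 17/3  [2·signedArea(CBA) = 70/3 ∩ CD · AB = -259/3]
   → C = (1/3, 17/3)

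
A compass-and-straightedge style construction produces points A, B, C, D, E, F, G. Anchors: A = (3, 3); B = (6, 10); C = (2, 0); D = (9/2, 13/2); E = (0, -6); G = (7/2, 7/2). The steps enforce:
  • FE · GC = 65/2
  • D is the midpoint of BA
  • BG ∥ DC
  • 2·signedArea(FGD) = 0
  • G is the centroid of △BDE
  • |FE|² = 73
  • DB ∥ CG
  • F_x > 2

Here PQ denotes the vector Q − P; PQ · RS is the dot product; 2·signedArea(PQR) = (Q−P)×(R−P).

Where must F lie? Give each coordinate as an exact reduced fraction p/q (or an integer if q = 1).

F = (3, 2)

1. F_x = 3  [2·signedArea(FGD) = 0 ∩ FE · GC = 65/2]
2. F_y = 2  [2·signedArea(FGD) = 0 ∩ FE · GC = 65/2]
   → F = (3, 2)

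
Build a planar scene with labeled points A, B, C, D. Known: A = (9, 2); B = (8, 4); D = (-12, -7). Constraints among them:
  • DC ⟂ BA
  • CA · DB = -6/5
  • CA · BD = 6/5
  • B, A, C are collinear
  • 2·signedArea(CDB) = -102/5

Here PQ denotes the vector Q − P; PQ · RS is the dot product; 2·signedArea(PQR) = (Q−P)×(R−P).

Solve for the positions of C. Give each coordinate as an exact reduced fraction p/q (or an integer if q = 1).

1. C_x = 42/5  [B, A, C are collinear ∩ DC ⟂ BA]
2. C_y = 16/5  [B, A, C are collinear ∩ DC ⟂ BA]
   → C = (42/5, 16/5)

C = (42/5, 16/5)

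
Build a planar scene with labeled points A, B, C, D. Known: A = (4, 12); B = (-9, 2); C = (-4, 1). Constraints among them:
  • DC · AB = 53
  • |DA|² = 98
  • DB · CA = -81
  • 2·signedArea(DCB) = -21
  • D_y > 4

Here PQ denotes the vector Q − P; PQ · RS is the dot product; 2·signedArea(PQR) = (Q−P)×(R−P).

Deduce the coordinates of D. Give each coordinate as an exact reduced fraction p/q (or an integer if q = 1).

D = (-3, 5)

1. D_x = -3  [2·signedArea(DCB) = -21 ∩ DB · CA = -81]
2. D_y = 5  [2·signedArea(DCB) = -21 ∩ DB · CA = -81]
   → D = (-3, 5)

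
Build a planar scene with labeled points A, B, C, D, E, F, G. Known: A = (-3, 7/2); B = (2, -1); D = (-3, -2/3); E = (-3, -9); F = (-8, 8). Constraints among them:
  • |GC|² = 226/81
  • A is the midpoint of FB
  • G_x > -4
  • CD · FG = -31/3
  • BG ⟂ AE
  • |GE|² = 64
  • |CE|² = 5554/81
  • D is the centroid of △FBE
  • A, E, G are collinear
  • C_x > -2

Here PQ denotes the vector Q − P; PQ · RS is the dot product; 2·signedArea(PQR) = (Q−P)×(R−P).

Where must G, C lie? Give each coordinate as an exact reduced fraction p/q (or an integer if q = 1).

1. G_x = -3  [A, E, G are collinear ∩ BG ⟂ AE]
2. G_y = -1  [A, E, G are collinear ∩ BG ⟂ AE]
   → G = (-3, -1)
3. C_x = -4/3  [line -5·x + 9·y + 4/3 = 0 ∩ |CE|² = 5554/81]
4. C_y = -8/9  [line -5·x + 9·y + 4/3 = 0 ∩ |CE|² = 5554/81]
   → C = (-4/3, -8/9)

C = (-4/3, -8/9)
G = (-3, -1)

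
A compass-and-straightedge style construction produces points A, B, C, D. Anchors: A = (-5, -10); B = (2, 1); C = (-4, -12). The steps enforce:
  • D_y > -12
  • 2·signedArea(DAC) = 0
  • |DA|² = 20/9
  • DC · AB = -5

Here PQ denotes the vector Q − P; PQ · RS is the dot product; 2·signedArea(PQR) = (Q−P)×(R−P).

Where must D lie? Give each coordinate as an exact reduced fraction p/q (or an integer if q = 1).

D = (-13/3, -34/3)

1. D_x = -13/3  [2·signedArea(DAC) = 0 ∩ DC · AB = -5]
2. D_y = -34/3  [2·signedArea(DAC) = 0 ∩ DC · AB = -5]
   → D = (-13/3, -34/3)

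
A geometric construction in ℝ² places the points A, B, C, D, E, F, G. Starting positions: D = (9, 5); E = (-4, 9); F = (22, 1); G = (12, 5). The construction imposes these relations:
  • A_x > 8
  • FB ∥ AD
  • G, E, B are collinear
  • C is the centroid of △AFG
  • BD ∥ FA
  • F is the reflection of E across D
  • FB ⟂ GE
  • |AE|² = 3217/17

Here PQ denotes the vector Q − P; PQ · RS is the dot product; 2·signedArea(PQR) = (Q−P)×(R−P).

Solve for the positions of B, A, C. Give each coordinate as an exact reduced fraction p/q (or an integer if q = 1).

1. B_x = 380/17  [G, E, B are collinear ∩ FB ⟂ GE]
2. B_y = 41/17  [G, E, B are collinear ∩ FB ⟂ GE]
   → B = (380/17, 41/17)
3. A_x = 147/17  [FB ∥ AD ∩ BD ∥ FA]
4. A_y = 61/17  [FB ∥ AD ∩ BD ∥ FA]
   → A = (147/17, 61/17)
5. C_x = 725/51  [C is the centroid of △AFG]
6. C_y = 163/51  [C is the centroid of △AFG]
   → C = (725/51, 163/51)

A = (147/17, 61/17)
B = (380/17, 41/17)
C = (725/51, 163/51)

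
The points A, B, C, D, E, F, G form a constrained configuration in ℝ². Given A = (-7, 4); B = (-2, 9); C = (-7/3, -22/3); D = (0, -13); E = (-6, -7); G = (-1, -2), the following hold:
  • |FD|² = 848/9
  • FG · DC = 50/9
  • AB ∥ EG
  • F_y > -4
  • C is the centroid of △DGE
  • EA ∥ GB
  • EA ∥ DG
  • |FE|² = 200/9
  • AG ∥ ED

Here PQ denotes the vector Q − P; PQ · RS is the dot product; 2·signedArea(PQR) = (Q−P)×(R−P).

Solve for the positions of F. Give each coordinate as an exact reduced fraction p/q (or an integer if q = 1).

1. F_x = -8/3  [line 7/3·x + -17/3·y + -131/9 = 0 ∩ |FD|² = 848/9]
2. F_y = -11/3  [line 7/3·x + -17/3·y + -131/9 = 0 ∩ |FD|² = 848/9]
   → F = (-8/3, -11/3)

F = (-8/3, -11/3)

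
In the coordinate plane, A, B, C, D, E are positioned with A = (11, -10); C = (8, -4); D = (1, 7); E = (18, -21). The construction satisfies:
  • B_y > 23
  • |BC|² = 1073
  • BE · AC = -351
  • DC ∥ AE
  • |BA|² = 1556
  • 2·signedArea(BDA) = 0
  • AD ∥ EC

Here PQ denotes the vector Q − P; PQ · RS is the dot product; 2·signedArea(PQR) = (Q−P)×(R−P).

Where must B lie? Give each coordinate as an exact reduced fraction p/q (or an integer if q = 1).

B = (-9, 24)

1. B_x = -9  [2·signedArea(BDA) = 0 ∩ BE · AC = -351]
2. B_y = 24  [2·signedArea(BDA) = 0 ∩ BE · AC = -351]
   → B = (-9, 24)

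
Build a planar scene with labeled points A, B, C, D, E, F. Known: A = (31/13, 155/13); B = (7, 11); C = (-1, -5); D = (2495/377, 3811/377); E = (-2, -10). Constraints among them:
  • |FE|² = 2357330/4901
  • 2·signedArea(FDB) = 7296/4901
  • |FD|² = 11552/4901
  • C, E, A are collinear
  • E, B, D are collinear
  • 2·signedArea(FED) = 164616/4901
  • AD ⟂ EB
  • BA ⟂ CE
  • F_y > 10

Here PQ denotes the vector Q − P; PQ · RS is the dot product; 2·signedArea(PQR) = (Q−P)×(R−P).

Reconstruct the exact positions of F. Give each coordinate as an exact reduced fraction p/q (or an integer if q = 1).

F = (151/29, 4039/377)

1. F_x = 151/29  [line -7581/377·x + 3249/377·y + 60648/4901 = 0 ∩ |FD|² = 11552/4901]
2. F_y = 4039/377  [line -7581/377·x + 3249/377·y + 60648/4901 = 0 ∩ |FD|² = 11552/4901]
   → F = (151/29, 4039/377)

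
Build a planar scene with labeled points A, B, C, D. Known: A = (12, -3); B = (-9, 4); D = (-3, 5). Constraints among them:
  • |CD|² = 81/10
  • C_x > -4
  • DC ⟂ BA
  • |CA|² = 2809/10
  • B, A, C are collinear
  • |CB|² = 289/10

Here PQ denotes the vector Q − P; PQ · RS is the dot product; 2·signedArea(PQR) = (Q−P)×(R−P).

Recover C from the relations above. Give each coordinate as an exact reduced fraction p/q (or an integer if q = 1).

C = (-39/10, 23/10)

1. C_x = -39/10  [B, A, C are collinear ∩ DC ⟂ BA]
2. C_y = 23/10  [B, A, C are collinear ∩ DC ⟂ BA]
   → C = (-39/10, 23/10)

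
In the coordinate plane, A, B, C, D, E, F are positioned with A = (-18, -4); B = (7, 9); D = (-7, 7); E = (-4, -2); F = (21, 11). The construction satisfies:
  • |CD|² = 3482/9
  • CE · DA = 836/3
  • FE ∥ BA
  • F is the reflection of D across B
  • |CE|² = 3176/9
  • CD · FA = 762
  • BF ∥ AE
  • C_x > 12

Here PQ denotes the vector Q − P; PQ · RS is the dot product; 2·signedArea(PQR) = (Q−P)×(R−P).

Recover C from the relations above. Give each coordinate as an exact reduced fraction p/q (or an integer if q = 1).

C = (38/3, 20/3)

1. C_x = 38/3  [CE · DA = 836/3 ∩ CD · FA = 762]
2. C_y = 20/3  [CE · DA = 836/3 ∩ CD · FA = 762]
   → C = (38/3, 20/3)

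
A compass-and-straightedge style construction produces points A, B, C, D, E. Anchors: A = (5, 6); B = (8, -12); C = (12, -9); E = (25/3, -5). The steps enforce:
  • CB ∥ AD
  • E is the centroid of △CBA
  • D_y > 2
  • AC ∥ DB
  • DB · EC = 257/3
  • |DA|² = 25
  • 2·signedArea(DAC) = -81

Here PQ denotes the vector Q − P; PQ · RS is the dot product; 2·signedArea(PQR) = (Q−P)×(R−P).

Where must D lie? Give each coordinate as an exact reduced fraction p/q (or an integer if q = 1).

D = (1, 3)

1. D_x = 1  [AC ∥ DB ∩ CB ∥ AD]
2. D_y = 3  [AC ∥ DB ∩ CB ∥ AD]
   → D = (1, 3)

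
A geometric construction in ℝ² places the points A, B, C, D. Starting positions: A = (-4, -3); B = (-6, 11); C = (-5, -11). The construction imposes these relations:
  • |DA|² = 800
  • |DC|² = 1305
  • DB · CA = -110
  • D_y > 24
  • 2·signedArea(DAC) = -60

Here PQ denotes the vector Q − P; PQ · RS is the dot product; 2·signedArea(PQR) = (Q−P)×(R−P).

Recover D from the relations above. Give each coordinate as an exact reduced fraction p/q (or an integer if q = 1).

D = (-8, 25)

1. D_x = -8  [2·signedArea(DAC) = -60 ∩ DB · CA = -110]
2. D_y = 25  [2·signedArea(DAC) = -60 ∩ DB · CA = -110]
   → D = (-8, 25)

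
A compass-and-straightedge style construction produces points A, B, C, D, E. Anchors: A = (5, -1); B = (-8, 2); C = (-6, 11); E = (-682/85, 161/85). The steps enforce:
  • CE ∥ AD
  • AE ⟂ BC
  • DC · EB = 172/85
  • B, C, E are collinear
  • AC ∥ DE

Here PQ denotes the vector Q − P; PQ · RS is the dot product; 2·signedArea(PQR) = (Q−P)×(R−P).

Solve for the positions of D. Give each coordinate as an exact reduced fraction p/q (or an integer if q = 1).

D = (253/85, -859/85)

1. D_x = 253/85  [AC ∥ DE ∩ CE ∥ AD]
2. D_y = -859/85  [AC ∥ DE ∩ CE ∥ AD]
   → D = (253/85, -859/85)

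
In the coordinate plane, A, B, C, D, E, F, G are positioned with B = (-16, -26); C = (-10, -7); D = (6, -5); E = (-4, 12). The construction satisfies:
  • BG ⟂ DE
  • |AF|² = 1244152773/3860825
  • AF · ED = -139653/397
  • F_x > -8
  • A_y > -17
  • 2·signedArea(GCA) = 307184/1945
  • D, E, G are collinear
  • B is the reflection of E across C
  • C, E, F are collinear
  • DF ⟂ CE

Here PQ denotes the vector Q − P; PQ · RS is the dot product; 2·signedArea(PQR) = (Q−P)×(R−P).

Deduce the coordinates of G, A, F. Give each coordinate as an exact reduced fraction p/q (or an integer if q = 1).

A = (-1336/1945, -6610/389)
F = (-3166/397, -233/397)
G = (3704/389, -4274/389)

1. G_x = 3704/389  [D, E, G are collinear ∩ BG ⟂ DE]
2. G_y = -4274/389  [D, E, G are collinear ∩ BG ⟂ DE]
   → G = (3704/389, -4274/389)
3. F_x = -3166/397  [C, E, F are collinear ∩ DF ⟂ CE]
4. F_y = -233/397  [C, E, F are collinear ∩ DF ⟂ CE]
   → F = (-3166/397, -233/397)
5. A_x = -1336/1945  [AF · ED = -139653/397 ∩ 2·signedArea(GCA) = 307184/1945]
6. A_y = -6610/389  [AF · ED = -139653/397 ∩ 2·signedArea(GCA) = 307184/1945]
   → A = (-1336/1945, -6610/389)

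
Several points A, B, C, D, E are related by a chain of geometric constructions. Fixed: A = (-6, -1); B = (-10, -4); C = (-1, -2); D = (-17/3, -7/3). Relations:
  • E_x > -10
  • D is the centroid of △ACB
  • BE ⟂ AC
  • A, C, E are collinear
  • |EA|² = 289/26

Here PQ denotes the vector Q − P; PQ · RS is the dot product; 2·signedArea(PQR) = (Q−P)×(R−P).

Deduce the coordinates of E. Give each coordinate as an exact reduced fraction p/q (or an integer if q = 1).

1. E_x = -241/26  [A, C, E are collinear ∩ BE ⟂ AC]
2. E_y = -9/26  [A, C, E are collinear ∩ BE ⟂ AC]
   → E = (-241/26, -9/26)

E = (-241/26, -9/26)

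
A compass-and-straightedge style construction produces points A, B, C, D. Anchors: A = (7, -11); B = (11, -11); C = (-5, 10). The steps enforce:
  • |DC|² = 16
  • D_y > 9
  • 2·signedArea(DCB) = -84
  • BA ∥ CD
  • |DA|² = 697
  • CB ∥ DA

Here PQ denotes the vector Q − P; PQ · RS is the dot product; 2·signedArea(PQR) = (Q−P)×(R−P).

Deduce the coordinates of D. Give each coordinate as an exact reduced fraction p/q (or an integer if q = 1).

1. D_x = -9  [CB ∥ DA ∩ BA ∥ CD]
2. D_y = 10  [CB ∥ DA ∩ BA ∥ CD]
   → D = (-9, 10)

D = (-9, 10)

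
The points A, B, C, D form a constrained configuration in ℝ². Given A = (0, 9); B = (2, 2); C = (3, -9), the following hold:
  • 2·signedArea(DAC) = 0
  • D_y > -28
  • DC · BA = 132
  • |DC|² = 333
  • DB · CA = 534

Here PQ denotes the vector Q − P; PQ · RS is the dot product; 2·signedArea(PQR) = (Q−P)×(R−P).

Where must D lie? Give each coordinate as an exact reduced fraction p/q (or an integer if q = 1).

1. D_x = 6  [2·signedArea(DAC) = 0 ∩ DB · CA = 534]
2. D_y = -27  [2·signedArea(DAC) = 0 ∩ DB · CA = 534]
   → D = (6, -27)

D = (6, -27)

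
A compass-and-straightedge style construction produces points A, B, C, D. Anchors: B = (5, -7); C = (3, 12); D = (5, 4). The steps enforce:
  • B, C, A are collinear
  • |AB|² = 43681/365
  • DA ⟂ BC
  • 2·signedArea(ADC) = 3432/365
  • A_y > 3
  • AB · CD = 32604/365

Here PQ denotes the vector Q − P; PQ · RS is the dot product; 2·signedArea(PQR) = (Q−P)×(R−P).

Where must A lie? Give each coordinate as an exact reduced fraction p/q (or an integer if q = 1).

A = (1407/365, 1416/365)

1. A_x = 1407/365  [B, C, A are collinear ∩ DA ⟂ BC]
2. A_y = 1416/365  [B, C, A are collinear ∩ DA ⟂ BC]
   → A = (1407/365, 1416/365)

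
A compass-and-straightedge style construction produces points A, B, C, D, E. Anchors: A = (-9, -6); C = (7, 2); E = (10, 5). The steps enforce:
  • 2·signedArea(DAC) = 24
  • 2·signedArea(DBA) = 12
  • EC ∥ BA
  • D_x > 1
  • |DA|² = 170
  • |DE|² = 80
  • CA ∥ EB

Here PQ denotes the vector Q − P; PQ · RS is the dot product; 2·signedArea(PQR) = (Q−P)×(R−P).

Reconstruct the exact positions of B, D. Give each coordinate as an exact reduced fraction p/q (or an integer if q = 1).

B = (-6, -3)
D = (2, 1)

1. B_x = -6  [EC ∥ BA ∩ CA ∥ EB]
2. B_y = -3  [EC ∥ BA ∩ CA ∥ EB]
   → B = (-6, -3)
3. D_x = 2  [2·signedArea(DAC) = 24 ∩ 2·signedArea(DBA) = 12]
4. D_y = 1  [2·signedArea(DAC) = 24 ∩ 2·signedArea(DBA) = 12]
   → D = (2, 1)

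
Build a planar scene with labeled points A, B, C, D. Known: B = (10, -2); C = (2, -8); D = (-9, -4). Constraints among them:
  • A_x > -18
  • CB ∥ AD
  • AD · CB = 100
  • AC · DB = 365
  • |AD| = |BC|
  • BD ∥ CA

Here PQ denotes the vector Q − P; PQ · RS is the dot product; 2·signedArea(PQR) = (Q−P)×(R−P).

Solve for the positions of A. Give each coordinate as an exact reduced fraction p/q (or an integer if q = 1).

A = (-17, -10)

1. A_x = -17  [CB ∥ AD ∩ BD ∥ CA]
2. A_y = -10  [CB ∥ AD ∩ BD ∥ CA]
   → A = (-17, -10)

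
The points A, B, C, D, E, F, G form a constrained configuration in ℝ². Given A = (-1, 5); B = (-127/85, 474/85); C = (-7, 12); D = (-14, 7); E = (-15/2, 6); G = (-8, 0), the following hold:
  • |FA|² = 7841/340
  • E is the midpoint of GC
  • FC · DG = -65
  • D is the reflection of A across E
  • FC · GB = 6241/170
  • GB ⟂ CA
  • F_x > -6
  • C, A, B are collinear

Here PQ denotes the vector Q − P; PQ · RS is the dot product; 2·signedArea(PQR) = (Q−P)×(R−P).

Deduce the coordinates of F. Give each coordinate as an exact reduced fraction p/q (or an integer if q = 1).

1. F_x = -963/170  [FC · DG = -65 ∩ FC · GB = 6241/170]
2. F_y = 328/85  [FC · DG = -65 ∩ FC · GB = 6241/170]
   → F = (-963/170, 328/85)

F = (-963/170, 328/85)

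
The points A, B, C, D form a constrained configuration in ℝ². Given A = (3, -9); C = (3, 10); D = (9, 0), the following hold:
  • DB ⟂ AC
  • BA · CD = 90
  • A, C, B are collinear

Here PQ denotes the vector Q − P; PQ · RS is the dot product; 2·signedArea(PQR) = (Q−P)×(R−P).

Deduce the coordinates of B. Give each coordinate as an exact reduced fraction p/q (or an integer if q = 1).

1. B_x = 3  [A, C, B are collinear ∩ DB ⟂ AC]
2. B_y = 0  [A, C, B are collinear ∩ DB ⟂ AC]
   → B = (3, 0)

B = (3, 0)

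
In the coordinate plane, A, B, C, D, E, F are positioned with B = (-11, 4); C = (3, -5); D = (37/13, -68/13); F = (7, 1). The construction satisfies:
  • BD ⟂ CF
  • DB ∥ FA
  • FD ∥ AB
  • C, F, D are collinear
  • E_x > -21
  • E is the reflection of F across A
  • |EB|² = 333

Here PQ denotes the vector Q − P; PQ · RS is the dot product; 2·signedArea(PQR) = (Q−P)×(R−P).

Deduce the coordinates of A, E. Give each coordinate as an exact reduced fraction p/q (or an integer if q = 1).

A = (-89/13, 133/13)
E = (-269/13, 253/13)

1. A_x = -89/13  [FD ∥ AB ∩ DB ∥ FA]
2. A_y = 133/13  [FD ∥ AB ∩ DB ∥ FA]
   → A = (-89/13, 133/13)
3. E_x = -269/13  [E is the reflection of F across A]
4. E_y = 253/13  [E is the reflection of F across A]
   → E = (-269/13, 253/13)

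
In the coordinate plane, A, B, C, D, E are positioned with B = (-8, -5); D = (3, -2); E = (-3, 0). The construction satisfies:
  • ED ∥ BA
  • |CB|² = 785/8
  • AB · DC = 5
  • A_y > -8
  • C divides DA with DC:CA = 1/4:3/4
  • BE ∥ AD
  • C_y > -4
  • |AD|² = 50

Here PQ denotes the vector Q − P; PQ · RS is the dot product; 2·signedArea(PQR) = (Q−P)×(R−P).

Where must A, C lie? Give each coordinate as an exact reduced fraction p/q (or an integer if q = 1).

1. A_x = -2  [BE ∥ AD ∩ ED ∥ BA]
2. A_y = -7  [BE ∥ AD ∩ ED ∥ BA]
   → A = (-2, -7)
3. C_x = 7/4  [C divides DA with DC:CA = 1/4:3/4]
4. C_y = -13/4  [C divides DA with DC:CA = 1/4:3/4]
   → C = (7/4, -13/4)

A = (-2, -7)
C = (7/4, -13/4)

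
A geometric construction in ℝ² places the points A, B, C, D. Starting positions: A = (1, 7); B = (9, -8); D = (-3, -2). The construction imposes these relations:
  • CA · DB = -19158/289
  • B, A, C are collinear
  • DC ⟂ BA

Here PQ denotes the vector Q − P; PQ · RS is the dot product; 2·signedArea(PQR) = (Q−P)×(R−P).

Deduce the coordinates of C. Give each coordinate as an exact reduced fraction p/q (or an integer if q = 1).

C = (1113/289, 478/289)

1. C_x = 1113/289  [B, A, C are collinear ∩ DC ⟂ BA]
2. C_y = 478/289  [B, A, C are collinear ∩ DC ⟂ BA]
   → C = (1113/289, 478/289)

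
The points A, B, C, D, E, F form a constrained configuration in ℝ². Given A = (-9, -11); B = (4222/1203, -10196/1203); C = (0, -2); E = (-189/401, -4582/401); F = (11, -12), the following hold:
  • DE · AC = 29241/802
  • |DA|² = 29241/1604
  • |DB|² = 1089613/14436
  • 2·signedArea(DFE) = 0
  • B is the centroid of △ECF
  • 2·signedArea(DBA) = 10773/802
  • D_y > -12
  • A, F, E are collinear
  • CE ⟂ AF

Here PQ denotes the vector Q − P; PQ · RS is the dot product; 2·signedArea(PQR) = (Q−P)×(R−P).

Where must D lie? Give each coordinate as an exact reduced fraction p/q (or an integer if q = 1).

D = (-1899/401, -8993/802)

1. D_x = -1899/401  [2·signedArea(DFE) = 0 ∩ 2·signedArea(DBA) = 10773/802]
2. D_y = -8993/802  [2·signedArea(DFE) = 0 ∩ 2·signedArea(DBA) = 10773/802]
   → D = (-1899/401, -8993/802)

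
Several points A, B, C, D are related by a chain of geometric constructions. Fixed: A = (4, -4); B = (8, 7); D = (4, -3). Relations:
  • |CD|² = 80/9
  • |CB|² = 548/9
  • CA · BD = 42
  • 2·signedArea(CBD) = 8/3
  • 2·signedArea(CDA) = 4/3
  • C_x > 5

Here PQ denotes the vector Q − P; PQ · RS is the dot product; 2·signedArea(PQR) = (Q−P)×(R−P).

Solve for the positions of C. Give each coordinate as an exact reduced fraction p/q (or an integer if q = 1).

C = (16/3, -1/3)

1. C_x = 16/3  [2·signedArea(CBD) = 8/3 ∩ 2·signedArea(CDA) = 4/3]
2. C_y = -1/3  [2·signedArea(CBD) = 8/3 ∩ 2·signedArea(CDA) = 4/3]
   → C = (16/3, -1/3)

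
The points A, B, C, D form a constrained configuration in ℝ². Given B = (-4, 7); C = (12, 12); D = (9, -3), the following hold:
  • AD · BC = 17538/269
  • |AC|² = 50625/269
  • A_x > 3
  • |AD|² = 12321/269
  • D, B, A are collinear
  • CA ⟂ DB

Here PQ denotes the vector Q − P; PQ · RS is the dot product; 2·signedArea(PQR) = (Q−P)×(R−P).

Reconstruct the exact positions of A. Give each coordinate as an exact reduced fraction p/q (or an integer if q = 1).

1. A_x = 978/269  [D, B, A are collinear ∩ CA ⟂ DB]
2. A_y = 303/269  [D, B, A are collinear ∩ CA ⟂ DB]
   → A = (978/269, 303/269)

A = (978/269, 303/269)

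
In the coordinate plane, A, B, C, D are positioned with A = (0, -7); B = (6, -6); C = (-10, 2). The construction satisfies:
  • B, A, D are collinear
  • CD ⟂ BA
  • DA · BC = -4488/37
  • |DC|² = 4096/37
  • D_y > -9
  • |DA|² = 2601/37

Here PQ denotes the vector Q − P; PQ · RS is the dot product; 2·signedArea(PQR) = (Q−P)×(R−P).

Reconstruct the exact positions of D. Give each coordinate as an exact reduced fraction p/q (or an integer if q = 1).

D = (-306/37, -310/37)

1. D_x = -306/37  [B, A, D are collinear ∩ CD ⟂ BA]
2. D_y = -310/37  [B, A, D are collinear ∩ CD ⟂ BA]
   → D = (-306/37, -310/37)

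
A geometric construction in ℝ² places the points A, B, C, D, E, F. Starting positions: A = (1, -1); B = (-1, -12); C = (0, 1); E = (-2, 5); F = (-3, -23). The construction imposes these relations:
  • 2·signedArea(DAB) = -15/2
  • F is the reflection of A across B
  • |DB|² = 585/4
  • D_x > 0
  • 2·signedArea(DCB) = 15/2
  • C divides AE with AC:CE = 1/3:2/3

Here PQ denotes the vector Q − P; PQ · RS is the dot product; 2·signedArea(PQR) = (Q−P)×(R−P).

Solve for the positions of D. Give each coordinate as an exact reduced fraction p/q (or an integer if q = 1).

D = (1/2, 0)

1. D_x = 1/2  [2·signedArea(DAB) = -15/2 ∩ 2·signedArea(DCB) = 15/2]
2. D_y = 0  [2·signedArea(DAB) = -15/2 ∩ 2·signedArea(DCB) = 15/2]
   → D = (1/2, 0)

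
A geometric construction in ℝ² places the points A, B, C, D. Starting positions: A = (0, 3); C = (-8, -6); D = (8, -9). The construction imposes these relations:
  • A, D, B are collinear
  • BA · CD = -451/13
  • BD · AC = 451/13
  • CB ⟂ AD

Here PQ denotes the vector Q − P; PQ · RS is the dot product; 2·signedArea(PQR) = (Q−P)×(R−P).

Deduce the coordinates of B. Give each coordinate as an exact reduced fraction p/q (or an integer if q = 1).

1. B_x = 22/13  [A, D, B are collinear ∩ CB ⟂ AD]
2. B_y = 6/13  [A, D, B are collinear ∩ CB ⟂ AD]
   → B = (22/13, 6/13)

B = (22/13, 6/13)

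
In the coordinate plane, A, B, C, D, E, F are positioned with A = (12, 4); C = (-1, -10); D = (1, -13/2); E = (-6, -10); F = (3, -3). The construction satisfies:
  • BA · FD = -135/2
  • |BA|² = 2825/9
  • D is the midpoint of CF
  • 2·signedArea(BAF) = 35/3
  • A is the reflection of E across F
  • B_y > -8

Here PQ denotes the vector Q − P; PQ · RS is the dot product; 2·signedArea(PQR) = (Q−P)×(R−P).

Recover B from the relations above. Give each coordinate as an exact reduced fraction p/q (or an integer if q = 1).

B = (-4/3, -23/3)

1. B_x = -4/3  [2·signedArea(BAF) = 35/3 ∩ BA · FD = -135/2]
2. B_y = -23/3  [2·signedArea(BAF) = 35/3 ∩ BA · FD = -135/2]
   → B = (-4/3, -23/3)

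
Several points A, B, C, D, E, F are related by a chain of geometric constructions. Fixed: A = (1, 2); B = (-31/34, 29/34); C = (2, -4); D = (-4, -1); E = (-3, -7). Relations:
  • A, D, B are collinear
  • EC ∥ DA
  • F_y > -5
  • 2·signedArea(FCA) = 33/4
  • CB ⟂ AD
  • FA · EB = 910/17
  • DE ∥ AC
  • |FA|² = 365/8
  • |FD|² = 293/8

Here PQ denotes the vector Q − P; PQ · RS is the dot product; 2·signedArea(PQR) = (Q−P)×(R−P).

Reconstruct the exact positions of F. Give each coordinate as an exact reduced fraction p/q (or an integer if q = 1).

F = (3/4, -19/4)

1. F_x = 3/4  [FA · EB = 910/17 ∩ 2·signedArea(FCA) = 33/4]
2. F_y = -19/4  [FA · EB = 910/17 ∩ 2·signedArea(FCA) = 33/4]
   → F = (3/4, -19/4)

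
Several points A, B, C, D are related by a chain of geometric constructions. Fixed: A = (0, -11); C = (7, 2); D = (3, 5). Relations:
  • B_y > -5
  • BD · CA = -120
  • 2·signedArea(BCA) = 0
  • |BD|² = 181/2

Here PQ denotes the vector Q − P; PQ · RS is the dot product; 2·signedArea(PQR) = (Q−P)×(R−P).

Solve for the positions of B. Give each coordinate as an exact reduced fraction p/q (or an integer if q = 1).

1. B_x = 7/2  [2·signedArea(BCA) = 0 ∩ BD · CA = -120]
2. B_y = -9/2  [2·signedArea(BCA) = 0 ∩ BD · CA = -120]
   → B = (7/2, -9/2)

B = (7/2, -9/2)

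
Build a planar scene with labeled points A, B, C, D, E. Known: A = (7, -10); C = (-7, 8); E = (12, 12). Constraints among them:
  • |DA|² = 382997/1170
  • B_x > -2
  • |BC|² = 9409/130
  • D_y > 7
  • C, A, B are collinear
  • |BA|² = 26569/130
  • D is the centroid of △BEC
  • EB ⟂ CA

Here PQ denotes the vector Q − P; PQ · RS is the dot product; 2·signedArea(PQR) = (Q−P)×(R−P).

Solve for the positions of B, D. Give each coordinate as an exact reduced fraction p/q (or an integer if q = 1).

B = (-231/130, 167/130)
D = (419/390, 2767/390)

1. B_x = -231/130  [C, A, B are collinear ∩ EB ⟂ CA]
2. B_y = 167/130  [C, A, B are collinear ∩ EB ⟂ CA]
   → B = (-231/130, 167/130)
3. D_x = 419/390  [D is the centroid of △BEC]
4. D_y = 2767/390  [D is the centroid of △BEC]
   → D = (419/390, 2767/390)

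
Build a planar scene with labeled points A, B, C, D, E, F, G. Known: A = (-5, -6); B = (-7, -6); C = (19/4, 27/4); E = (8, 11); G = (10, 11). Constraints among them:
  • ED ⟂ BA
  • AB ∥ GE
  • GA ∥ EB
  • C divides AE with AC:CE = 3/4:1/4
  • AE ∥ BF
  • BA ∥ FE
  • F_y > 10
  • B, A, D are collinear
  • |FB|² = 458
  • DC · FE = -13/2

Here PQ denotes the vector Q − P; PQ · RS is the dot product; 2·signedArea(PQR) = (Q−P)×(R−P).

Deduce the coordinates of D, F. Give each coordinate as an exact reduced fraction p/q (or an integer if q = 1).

D = (8, -6)
F = (6, 11)

1. D_x = 8  [B, A, D are collinear ∩ ED ⟂ BA]
2. D_y = -6  [B, A, D are collinear ∩ ED ⟂ BA]
   → D = (8, -6)
3. F_x = 6  [BA ∥ FE ∩ AE ∥ BF]
4. F_y = 11  [BA ∥ FE ∩ AE ∥ BF]
   → F = (6, 11)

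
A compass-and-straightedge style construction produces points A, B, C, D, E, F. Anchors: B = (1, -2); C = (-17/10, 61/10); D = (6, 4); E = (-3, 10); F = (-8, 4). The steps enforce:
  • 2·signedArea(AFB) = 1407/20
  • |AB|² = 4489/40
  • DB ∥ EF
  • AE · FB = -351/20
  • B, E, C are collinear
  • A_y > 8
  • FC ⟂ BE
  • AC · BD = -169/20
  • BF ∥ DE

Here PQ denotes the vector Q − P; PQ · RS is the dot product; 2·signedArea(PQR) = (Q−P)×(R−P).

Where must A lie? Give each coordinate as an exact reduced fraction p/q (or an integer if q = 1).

1. A_x = -47/20  [AE · FB = -351/20 ∩ 2·signedArea(AFB) = 1407/20]
2. A_y = 161/20  [AE · FB = -351/20 ∩ 2·signedArea(AFB) = 1407/20]
   → A = (-47/20, 161/20)

A = (-47/20, 161/20)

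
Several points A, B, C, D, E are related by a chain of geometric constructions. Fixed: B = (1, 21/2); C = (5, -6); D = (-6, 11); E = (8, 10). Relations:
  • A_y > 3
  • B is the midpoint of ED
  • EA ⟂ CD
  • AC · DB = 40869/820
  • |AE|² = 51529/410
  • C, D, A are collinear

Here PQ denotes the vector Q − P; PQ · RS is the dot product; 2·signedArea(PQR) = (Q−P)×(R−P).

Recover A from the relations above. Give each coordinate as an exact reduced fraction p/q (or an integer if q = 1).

1. A_x = -579/410  [C, D, A are collinear ∩ EA ⟂ CD]
2. A_y = 1603/410  [C, D, A are collinear ∩ EA ⟂ CD]
   → A = (-579/410, 1603/410)

A = (-579/410, 1603/410)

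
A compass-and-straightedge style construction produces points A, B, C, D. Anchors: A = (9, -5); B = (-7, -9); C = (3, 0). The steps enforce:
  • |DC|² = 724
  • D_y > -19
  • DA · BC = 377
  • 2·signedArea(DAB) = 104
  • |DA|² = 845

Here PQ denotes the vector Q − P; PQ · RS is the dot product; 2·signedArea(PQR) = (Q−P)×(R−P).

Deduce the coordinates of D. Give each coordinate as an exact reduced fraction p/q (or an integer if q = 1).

1. D_x = -17  [2·signedArea(DAB) = 104 ∩ DA · BC = 377]
2. D_y = -18  [2·signedArea(DAB) = 104 ∩ DA · BC = 377]
   → D = (-17, -18)

D = (-17, -18)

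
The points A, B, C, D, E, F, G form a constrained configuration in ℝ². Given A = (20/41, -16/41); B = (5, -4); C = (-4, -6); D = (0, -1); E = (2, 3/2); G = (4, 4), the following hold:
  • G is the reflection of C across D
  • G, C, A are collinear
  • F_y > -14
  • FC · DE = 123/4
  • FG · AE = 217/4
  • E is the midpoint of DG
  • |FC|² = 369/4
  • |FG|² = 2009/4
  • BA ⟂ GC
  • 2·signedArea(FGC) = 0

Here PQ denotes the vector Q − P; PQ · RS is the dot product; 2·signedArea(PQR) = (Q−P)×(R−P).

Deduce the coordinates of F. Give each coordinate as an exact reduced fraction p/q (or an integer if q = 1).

1. F_x = -10  [2·signedArea(FGC) = 0 ∩ FG · AE = 217/4]
2. F_y = -27/2  [2·signedArea(FGC) = 0 ∩ FG · AE = 217/4]
   → F = (-10, -27/2)

F = (-10, -27/2)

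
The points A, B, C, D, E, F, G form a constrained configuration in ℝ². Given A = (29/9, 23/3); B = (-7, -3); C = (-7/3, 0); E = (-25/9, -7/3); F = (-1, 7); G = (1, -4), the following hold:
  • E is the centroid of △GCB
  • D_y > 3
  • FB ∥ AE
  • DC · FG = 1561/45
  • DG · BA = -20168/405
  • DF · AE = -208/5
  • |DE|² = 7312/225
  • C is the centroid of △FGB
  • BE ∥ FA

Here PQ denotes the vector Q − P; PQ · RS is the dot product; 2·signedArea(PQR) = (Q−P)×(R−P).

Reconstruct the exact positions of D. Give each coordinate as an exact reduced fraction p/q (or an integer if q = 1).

1. D_x = -77/45  [DG · BA = -20168/405 ∩ DF · AE = -208/5]
2. D_y = 49/15  [DG · BA = -20168/405 ∩ DF · AE = -208/5]
   → D = (-77/45, 49/15)

D = (-77/45, 49/15)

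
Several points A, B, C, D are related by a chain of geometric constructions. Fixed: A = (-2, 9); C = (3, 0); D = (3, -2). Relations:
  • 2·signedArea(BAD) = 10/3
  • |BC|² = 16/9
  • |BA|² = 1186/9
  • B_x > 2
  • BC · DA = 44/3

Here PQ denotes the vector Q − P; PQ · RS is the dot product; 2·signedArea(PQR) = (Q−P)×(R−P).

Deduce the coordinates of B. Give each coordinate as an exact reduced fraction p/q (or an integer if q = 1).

B = (3, -4/3)

1. B_x = 3  [BC · DA = 44/3 ∩ 2·signedArea(BAD) = 10/3]
2. B_y = -4/3  [BC · DA = 44/3 ∩ 2·signedArea(BAD) = 10/3]
   → B = (3, -4/3)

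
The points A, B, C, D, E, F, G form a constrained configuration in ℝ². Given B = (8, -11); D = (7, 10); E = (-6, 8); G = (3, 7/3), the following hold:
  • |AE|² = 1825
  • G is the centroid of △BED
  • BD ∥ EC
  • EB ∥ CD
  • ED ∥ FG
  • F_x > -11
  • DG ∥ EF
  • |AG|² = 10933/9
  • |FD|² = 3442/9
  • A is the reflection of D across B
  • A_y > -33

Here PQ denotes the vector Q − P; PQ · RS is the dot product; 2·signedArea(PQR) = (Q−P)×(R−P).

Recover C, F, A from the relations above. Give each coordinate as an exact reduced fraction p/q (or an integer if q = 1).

A = (9, -32)
C = (-7, 29)
F = (-10, 1/3)

1. C_x = -7  [EB ∥ CD ∩ BD ∥ EC]
2. C_y = 29  [EB ∥ CD ∩ BD ∥ EC]
   → C = (-7, 29)
3. F_x = -10  [ED ∥ FG ∩ DG ∥ EF]
4. F_y = 1/3  [ED ∥ FG ∩ DG ∥ EF]
   → F = (-10, 1/3)
5. A_x = 9  [A is the reflection of D across B]
6. A_y = -32  [A is the reflection of D across B]
   → A = (9, -32)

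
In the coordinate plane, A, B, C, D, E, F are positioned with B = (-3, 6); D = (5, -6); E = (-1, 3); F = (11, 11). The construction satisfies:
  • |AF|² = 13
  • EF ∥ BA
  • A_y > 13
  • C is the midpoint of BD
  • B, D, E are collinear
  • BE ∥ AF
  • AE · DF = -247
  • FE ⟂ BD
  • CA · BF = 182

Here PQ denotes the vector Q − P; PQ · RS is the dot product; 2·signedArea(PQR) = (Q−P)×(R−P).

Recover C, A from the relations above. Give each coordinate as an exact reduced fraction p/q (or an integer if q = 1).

1. C_x = 1  [C is the midpoint of BD]
2. C_y = 0  [C is the midpoint of BD]
   → C = (1, 0)
3. A_x = 9  [BE ∥ AF ∩ EF ∥ BA]
4. A_y = 14  [BE ∥ AF ∩ EF ∥ BA]
   → A = (9, 14)

A = (9, 14)
C = (1, 0)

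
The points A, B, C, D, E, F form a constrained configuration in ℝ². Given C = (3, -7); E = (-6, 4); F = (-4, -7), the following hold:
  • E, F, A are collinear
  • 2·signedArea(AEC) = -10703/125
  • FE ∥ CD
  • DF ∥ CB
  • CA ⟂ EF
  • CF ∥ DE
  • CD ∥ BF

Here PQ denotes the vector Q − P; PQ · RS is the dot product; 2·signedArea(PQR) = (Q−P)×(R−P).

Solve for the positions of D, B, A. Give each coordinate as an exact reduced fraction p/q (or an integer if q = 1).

A = (-472/125, -1029/125)
B = (-2, -18)
D = (1, 4)

1. D_x = 1  [CF ∥ DE ∩ FE ∥ CD]
2. D_y = 4  [CF ∥ DE ∩ FE ∥ CD]
   → D = (1, 4)
3. B_x = -2  [CD ∥ BF ∩ DF ∥ CB]
4. B_y = -18  [CD ∥ BF ∩ DF ∥ CB]
   → B = (-2, -18)
5. A_x = -472/125  [E, F, A are collinear ∩ CA ⟂ EF]
6. A_y = -1029/125  [E, F, A are collinear ∩ CA ⟂ EF]
   → A = (-472/125, -1029/125)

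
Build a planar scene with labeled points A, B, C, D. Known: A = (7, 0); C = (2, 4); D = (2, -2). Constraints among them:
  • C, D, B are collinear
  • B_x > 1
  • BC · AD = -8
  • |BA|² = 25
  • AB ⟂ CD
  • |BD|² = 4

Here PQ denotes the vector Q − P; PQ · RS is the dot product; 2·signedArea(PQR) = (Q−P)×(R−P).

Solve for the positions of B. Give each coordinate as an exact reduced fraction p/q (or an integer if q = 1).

1. B_x = 2  [C, D, B are collinear ∩ AB ⟂ CD]
2. B_y = 0  [C, D, B are collinear ∩ AB ⟂ CD]
   → B = (2, 0)

B = (2, 0)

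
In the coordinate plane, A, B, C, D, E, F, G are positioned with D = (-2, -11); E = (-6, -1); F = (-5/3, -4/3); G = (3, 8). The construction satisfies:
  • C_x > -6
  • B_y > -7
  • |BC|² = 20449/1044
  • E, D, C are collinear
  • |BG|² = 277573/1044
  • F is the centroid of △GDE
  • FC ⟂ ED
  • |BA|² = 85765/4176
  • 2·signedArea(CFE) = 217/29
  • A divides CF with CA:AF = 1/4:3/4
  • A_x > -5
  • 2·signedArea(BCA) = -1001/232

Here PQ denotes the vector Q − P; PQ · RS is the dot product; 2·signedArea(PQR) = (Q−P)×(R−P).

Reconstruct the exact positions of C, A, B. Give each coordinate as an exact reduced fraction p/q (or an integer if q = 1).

A = (-1525/348, -421/174)
B = (-317/87, -1199/174)
C = (-460/87, -242/87)

1. C_x = -460/87  [E, D, C are collinear ∩ FC ⟂ ED]
2. C_y = -242/87  [E, D, C are collinear ∩ FC ⟂ ED]
   → C = (-460/87, -242/87)
3. A_x = -1525/348  [A divides CF with CA:AF = 1/4:3/4]
4. A_y = -421/174  [A divides CF with CA:AF = 1/4:3/4]
   → A = (-1525/348, -421/174)
5. B_x = -317/87  [line -21/58·x + 105/116·y + 1141/232 = 0 ∩ |BC|² = 20449/1044]
6. B_y = -1199/174  [line -21/58·x + 105/116·y + 1141/232 = 0 ∩ |BC|² = 20449/1044]
   → B = (-317/87, -1199/174)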